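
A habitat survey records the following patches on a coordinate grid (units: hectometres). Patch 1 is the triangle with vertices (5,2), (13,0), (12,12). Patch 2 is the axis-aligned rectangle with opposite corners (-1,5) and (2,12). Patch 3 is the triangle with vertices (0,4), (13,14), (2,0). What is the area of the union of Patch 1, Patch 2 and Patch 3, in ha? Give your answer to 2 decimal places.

By inclusion–exclusion:
Individual areas: |Patch 1| = 47, |Patch 2| = 21, |Patch 3| = 36.
|Patch 1∩Patch 2| = 0.
|Patch 1∩Patch 3| = 0.
|Patch 2∩Patch 3| = 0.1885.
|Patch 1∩Patch 2∩Patch 3| = 0.
|Patch 1 ∪ Patch 2 ∪ Patch 3| = 104 − 0.1885 + 0 = 103.81.

103.81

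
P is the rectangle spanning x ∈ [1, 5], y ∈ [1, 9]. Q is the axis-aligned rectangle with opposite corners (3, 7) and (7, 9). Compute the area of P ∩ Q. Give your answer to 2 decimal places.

4.00

|P∩Q|: x∈[3,5], y∈[7,9] → 2·2 = 4.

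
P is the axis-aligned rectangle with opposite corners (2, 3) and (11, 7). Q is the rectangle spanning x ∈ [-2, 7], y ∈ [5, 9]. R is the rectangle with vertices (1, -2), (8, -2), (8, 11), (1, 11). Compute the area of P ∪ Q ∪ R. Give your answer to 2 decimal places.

By inclusion–exclusion:
Individual areas: |P| = 36, |Q| = 36, |R| = 91.
|P∩Q|: x∈[2,7], y∈[5,7] → 5·2 = 10.
|P∩R|: x∈[2,8], y∈[3,7] → 6·4 = 24.
|Q∩R|: x∈[1,7], y∈[5,9] → 6·4 = 24.
|P∩Q∩R| = 10.
|P ∪ Q ∪ R| = 163 − 58 + 10 = 115.00.

115.00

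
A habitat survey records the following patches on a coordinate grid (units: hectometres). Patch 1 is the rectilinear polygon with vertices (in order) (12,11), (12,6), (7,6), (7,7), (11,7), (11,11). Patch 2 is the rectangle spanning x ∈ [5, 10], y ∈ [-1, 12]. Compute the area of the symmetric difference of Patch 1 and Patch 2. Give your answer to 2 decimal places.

68.00

|Patch 1| = 9, |Patch 2| = 65, |Patch 1∩Patch 2| = 3.
|Patch 1 △ Patch 2| = |Patch 1| + |Patch 2| − 2·|Patch 1∩Patch 2| = 9 + 65 − 6 = 68.00.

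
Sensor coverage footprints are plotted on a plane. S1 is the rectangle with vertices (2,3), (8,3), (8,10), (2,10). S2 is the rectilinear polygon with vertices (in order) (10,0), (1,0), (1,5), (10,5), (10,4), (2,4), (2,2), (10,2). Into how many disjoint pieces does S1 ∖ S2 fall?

S1 ∖ S2 splits into 2 disjoint pieces (area 6, area 30).

2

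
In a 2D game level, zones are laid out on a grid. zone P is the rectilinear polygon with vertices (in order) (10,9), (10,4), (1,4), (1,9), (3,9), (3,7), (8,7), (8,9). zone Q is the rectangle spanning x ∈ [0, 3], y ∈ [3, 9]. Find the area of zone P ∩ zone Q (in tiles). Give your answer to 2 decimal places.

10.00

The intersection is the polygon with vertices (1,4), (1,9), (3,9), (3,7), (3,4).
By the shoelace formula its area is 10.00.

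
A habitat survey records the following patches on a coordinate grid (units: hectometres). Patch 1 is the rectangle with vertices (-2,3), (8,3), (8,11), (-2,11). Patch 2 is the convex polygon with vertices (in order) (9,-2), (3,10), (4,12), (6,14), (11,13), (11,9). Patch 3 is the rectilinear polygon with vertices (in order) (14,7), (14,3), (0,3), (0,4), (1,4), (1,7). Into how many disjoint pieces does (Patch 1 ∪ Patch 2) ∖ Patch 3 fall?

2

(Patch 1 ∪ Patch 2) ∖ Patch 3 splits into 2 disjoint pieces (area 79.3864, area 8.5227).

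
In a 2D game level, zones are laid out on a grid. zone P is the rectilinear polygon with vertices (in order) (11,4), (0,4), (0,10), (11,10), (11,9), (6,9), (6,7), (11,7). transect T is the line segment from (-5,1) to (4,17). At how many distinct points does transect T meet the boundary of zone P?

2

The segment meets the boundary at (0.062,10), (0,9.889).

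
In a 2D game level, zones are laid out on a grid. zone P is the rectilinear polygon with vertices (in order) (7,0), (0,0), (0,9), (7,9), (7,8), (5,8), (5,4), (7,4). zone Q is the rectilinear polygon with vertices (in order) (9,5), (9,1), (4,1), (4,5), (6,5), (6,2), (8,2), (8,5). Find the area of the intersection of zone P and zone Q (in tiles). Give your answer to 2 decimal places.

8.00

The intersection is the polygon with vertices (5,4), (6,4), (6,2), (7,2), (7,1), (4,1), (4,5), (5,5).
By the shoelace formula its area is 8.00.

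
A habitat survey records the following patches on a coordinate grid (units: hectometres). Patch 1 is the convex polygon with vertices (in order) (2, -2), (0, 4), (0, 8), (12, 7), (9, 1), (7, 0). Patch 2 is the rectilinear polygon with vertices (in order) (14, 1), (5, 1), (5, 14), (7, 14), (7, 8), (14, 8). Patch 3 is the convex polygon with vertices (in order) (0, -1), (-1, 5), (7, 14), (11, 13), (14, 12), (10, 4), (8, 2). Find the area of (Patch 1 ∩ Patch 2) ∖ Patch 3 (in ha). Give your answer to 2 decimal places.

|Patch 1 ∩ Patch 2| = 35.0417.
|(Patch 1 ∩ Patch 2) ∩ Patch 3| = 28.9483.
|(Patch 1 ∩ Patch 2) ∖ Patch 3| = 35.0417 − 28.9483 = 6.09.

6.09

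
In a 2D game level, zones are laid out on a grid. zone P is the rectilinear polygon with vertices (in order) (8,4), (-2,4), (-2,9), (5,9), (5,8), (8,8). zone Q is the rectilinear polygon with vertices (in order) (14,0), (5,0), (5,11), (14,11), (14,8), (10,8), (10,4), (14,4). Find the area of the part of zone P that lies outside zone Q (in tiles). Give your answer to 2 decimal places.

35.00

|zone P| = 47, |zone P∩zone Q| = 12.
|zone P ∖ zone Q| = |zone P| − |zone P∩zone Q| = 47 − 12 = 35.00.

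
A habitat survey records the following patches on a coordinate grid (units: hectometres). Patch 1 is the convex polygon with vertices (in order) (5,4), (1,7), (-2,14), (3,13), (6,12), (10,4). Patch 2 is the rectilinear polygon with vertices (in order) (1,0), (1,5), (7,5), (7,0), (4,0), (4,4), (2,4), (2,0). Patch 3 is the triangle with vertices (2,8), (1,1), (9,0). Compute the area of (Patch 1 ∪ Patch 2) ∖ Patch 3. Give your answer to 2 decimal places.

64.36

|Patch 1 ∪ Patch 2| = 82.8333.
|(Patch 1 ∪ Patch 2) ∩ Patch 3| = 18.4773.
|(Patch 1 ∪ Patch 2) ∖ Patch 3| = 82.8333 − 18.4773 = 64.36.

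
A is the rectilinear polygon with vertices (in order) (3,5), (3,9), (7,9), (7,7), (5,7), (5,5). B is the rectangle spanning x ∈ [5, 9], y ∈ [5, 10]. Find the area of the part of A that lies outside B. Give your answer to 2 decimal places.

|A| = 12, |A∩B| = 4.
|A ∖ B| = |A| − |A∩B| = 12 − 4 = 8.00.

8.00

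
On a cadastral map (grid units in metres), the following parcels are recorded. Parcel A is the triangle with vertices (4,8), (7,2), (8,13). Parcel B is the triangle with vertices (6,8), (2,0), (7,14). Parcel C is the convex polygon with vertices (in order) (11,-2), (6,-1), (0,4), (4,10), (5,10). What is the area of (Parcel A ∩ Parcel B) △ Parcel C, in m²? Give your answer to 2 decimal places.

|Parcel A ∩ Parcel B| = 3.8998.
|(Parcel A ∩ Parcel B) ∩ Parcel C| = 2.3333.
|(Parcel A ∩ Parcel B) △ Parcel C| = 3.8998 + 60.5 − 4.6667 = 59.73.

59.73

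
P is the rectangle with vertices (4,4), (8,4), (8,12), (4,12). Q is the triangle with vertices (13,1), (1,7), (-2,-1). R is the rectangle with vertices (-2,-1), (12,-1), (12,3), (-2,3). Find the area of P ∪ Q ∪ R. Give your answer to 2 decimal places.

105.07

By inclusion–exclusion:
Individual areas: |P| = 32, |Q| = 57, |R| = 56.
|P∩Q| = 2.25.
|P∩R| = 0 (no overlap).
|Q∩R| = 37.6833.
|P∩Q∩R| = 0.
|P ∪ Q ∪ R| = 145 − 39.9333 + 0 = 105.07.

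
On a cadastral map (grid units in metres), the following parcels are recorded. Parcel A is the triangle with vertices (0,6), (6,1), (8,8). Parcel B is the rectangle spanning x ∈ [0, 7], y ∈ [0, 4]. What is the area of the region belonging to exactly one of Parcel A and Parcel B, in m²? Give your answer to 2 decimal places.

|Parcel A| = 26, |Parcel B| = 28, |Parcel A∩Parcel B| = 6.6857.
|Parcel A △ Parcel B| = |Parcel A| + |Parcel B| − 2·|Parcel A∩Parcel B| = 26 + 28 − 13.3714 = 40.63.

40.63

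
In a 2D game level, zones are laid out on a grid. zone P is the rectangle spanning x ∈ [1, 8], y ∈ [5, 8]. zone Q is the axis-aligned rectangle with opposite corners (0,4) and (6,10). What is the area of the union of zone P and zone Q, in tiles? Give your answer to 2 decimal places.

42.00

By inclusion–exclusion:
Individual areas: |zone P| = 21, |zone Q| = 36.
|zone P∩zone Q|: x∈[1,6], y∈[5,8] → 5·3 = 15.
|zone P ∪ zone Q| = 57 − 15 = 42.00.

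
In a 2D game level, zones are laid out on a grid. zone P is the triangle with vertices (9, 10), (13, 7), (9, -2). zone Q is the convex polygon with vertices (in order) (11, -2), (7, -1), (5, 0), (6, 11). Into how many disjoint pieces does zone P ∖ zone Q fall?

zone P ∖ zone Q splits into 2 disjoint pieces (area 21.2124, area 0.05).

2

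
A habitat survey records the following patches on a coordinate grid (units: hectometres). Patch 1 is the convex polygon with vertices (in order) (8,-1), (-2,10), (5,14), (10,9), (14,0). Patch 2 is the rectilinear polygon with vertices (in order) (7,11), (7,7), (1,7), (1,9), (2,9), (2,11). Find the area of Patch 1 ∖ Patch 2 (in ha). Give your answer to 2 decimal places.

95.50

|Patch 1| = 117.5, |Patch 1∩Patch 2| = 22.
|Patch 1 ∖ Patch 2| = |Patch 1| − |Patch 1∩Patch 2| = 117.5 − 22 = 95.50.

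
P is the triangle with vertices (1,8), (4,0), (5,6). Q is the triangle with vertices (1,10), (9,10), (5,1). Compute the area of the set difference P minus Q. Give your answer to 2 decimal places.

7.37

|P| = 13, |P∩Q| = 5.6277.
|P ∖ Q| = |P| − |P∩Q| = 13 − 5.6277 = 7.37.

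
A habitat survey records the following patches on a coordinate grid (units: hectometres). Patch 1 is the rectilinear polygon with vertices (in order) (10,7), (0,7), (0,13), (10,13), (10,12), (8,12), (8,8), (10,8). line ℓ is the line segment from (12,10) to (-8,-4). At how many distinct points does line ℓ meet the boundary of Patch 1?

The segment meets the boundary at (7.714,7), (9.143,8).

2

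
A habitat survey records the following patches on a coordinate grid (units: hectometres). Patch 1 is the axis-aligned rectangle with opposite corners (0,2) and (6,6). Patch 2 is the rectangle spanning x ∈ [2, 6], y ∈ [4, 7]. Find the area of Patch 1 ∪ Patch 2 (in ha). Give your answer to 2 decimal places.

By inclusion–exclusion:
Individual areas: |Patch 1| = 24, |Patch 2| = 12.
|Patch 1∩Patch 2|: x∈[2,6], y∈[4,6] → 4·2 = 8.
|Patch 1 ∪ Patch 2| = 36 − 8 = 28.00.

28.00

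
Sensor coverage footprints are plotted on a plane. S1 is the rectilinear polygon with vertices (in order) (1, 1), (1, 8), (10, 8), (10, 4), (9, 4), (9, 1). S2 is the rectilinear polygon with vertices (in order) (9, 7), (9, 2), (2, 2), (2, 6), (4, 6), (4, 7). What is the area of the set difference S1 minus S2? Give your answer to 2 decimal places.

27.00

|S1| = 60, |S1∩S2| = 33.
|S1 ∖ S2| = |S1| − |S1∩S2| = 60 − 33 = 27.00.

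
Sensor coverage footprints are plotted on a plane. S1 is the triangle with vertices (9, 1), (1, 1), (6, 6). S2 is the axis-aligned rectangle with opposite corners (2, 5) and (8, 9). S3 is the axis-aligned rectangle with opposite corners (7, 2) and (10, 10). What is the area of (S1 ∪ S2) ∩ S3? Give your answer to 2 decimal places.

5.63

|S1 ∪ S2| = 43.2.
|(S1 ∪ S2) ∩ S3| = 5.63.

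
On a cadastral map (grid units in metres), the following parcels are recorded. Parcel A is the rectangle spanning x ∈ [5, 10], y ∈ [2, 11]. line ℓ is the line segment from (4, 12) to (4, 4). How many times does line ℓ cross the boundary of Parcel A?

0

The segment lies entirely outside Parcel A and never meets its boundary.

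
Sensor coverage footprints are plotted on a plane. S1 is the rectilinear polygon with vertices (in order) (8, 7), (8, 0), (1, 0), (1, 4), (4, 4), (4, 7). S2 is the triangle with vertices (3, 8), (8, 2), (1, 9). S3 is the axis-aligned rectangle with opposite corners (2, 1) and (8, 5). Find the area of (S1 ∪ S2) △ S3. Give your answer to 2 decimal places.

|S1 ∪ S2| = 41.9.
|(S1 ∪ S2) ∩ S3| = 22.
|(S1 ∪ S2) △ S3| = 41.9 + 24 − 44 = 21.90.

21.90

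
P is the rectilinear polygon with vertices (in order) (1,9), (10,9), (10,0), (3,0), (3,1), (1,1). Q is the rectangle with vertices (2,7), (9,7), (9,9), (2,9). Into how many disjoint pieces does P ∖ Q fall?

1

P ∖ Q is a single connected region.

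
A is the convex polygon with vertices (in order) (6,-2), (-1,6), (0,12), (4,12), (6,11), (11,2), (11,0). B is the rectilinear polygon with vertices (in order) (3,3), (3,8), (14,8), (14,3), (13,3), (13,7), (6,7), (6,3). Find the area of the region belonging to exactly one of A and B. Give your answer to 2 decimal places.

96.61

|A| = 103.5, |B| = 27, |A∩B| = 16.9444.
|A △ B| = |A| + |B| − 2·|A∩B| = 103.5 + 27 − 33.8889 = 96.61.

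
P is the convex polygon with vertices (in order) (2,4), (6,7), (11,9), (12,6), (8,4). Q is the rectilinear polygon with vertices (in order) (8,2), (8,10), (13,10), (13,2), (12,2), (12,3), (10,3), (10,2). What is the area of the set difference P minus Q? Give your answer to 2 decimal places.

|P| = 25.5, |P∩Q| = 12.7.
|P ∖ Q| = |P| − |P∩Q| = 25.5 − 12.7 = 12.80.

12.80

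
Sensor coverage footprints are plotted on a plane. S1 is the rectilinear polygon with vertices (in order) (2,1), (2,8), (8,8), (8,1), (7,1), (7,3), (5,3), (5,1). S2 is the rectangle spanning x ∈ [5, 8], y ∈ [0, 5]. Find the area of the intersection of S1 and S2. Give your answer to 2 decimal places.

8.00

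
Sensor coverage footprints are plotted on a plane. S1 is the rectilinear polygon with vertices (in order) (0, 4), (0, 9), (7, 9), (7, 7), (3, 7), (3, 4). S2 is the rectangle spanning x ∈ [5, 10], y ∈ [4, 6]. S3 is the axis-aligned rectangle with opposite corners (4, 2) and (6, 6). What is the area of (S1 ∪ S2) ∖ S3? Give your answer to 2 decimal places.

|S1 ∪ S2| = 33.
|(S1 ∪ S2) ∩ S3| = 2.
|(S1 ∪ S2) ∖ S3| = 33 − 2 = 31.00.

31.00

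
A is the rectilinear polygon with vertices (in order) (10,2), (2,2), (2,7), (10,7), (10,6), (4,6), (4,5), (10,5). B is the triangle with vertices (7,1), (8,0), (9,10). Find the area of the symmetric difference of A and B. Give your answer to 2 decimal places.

33.88

|A| = 34, |B| = 5.5, |A∩B| = 2.8111.
|A △ B| = |A| + |B| − 2·|A∩B| = 34 + 5.5 − 5.6222 = 33.88.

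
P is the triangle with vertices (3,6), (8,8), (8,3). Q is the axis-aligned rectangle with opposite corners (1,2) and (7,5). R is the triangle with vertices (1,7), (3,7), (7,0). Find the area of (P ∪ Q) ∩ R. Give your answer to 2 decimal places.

3.20

|P ∪ Q| = 28.8667.
|(P ∪ Q) ∩ R| = 3.20.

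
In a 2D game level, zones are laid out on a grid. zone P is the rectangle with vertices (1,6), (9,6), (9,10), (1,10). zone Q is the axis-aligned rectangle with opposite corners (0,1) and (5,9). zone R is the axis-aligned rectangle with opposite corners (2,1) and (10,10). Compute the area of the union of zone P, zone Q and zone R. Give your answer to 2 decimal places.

By inclusion–exclusion:
Individual areas: |zone P| = 32, |zone Q| = 40, |zone R| = 72.
|zone P∩zone Q|: x∈[1,5], y∈[6,9] → 4·3 = 12.
|zone P∩zone R|: x∈[2,9], y∈[6,10] → 7·4 = 28.
|zone Q∩zone R|: x∈[2,5], y∈[1,9] → 3·8 = 24.
|zone P∩zone Q∩zone R| = 9.
|zone P ∪ zone Q ∪ zone R| = 144 − 64 + 9 = 89.00.

89.00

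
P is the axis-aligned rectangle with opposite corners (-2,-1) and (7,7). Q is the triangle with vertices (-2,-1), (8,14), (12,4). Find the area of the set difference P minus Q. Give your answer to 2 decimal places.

35.80

|P| = 72, |P∩Q| = 36.2024.
|P ∖ Q| = |P| − |P∩Q| = 72 − 36.2024 = 35.80.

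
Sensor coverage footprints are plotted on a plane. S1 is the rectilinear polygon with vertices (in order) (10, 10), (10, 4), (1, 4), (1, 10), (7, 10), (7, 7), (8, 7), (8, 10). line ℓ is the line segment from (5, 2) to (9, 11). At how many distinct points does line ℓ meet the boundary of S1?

4

The segment meets the boundary at (8.556,10), (8,8.75), (5.889,4), (7.222,7).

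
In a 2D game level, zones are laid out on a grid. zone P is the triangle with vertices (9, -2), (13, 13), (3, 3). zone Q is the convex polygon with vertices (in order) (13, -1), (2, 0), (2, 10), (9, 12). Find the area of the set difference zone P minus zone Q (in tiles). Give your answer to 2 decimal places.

|zone P| = 55, |zone P∩zone Q| = 44.4468.
|zone P ∖ zone Q| = |zone P| − |zone P∩zone Q| = 55 − 44.4468 = 10.55.

10.55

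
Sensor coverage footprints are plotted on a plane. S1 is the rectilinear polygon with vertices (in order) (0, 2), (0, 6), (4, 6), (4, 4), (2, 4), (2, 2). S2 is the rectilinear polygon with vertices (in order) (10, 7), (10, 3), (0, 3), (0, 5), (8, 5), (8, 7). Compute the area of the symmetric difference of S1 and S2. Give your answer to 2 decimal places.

24.00

|S1| = 12, |S2| = 24, |S1∩S2| = 6.
|S1 △ S2| = |S1| + |S2| − 2·|S1∩S2| = 12 + 24 − 12 = 24.00.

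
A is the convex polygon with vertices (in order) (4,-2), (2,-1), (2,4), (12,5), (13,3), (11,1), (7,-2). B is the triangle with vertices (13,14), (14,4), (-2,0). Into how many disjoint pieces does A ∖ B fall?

2

A ∖ B splits into 2 disjoint pieces (area 33, area 0.0427).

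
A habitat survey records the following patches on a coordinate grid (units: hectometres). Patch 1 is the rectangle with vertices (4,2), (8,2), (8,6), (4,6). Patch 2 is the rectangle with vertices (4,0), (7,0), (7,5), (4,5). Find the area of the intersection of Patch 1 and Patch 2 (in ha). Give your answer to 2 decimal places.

9.00

|Patch 1∩Patch 2|: x∈[4,7], y∈[2,5] → 3·3 = 9.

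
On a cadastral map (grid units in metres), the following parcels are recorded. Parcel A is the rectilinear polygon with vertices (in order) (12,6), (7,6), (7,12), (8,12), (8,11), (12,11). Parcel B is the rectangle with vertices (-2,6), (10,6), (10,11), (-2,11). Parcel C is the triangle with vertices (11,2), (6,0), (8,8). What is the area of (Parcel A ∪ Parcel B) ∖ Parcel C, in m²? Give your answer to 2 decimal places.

|Parcel A ∪ Parcel B| = 71.
|(Parcel A ∪ Parcel B) ∩ Parcel C| = 1.5.
|(Parcel A ∪ Parcel B) ∖ Parcel C| = 71 − 1.5 = 69.50.

69.50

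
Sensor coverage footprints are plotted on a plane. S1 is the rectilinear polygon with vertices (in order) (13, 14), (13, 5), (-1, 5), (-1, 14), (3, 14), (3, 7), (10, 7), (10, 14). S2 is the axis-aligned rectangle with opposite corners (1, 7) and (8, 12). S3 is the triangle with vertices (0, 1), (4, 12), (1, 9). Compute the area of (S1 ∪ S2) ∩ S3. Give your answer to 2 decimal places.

8.59

The region (S1 ∪ S2) ∩ S3 is the polygon with vertices (0.5,5), (1,9), (4,12), (1.454,5).
By the shoelace formula its area is 8.59.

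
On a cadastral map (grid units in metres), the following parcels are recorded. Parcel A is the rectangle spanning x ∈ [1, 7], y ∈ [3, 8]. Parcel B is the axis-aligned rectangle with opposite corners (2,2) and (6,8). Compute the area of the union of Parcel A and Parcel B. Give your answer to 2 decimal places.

34.00

By inclusion–exclusion:
Individual areas: |Parcel A| = 30, |Parcel B| = 24.
|Parcel A∩Parcel B|: x∈[2,6], y∈[3,8] → 4·5 = 20.
|Parcel A ∪ Parcel B| = 54 − 20 = 34.00.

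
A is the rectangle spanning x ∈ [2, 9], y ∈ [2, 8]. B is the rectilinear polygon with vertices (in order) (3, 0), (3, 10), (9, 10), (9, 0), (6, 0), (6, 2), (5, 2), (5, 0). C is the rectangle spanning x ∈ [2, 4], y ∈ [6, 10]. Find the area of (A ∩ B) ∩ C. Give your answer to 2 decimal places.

The region (A ∩ B) ∩ C is the polygon with vertices (3,8), (4,8), (4,6), (3,6).
By the shoelace formula its area is 2.00.

2.00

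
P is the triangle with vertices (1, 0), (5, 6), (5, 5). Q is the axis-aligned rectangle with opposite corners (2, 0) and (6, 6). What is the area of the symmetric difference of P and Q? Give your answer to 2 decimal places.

|P| = 2, |Q| = 24, |P∩Q| = 1.875.
|P △ Q| = |P| + |Q| − 2·|P∩Q| = 2 + 24 − 3.75 = 22.25.

22.25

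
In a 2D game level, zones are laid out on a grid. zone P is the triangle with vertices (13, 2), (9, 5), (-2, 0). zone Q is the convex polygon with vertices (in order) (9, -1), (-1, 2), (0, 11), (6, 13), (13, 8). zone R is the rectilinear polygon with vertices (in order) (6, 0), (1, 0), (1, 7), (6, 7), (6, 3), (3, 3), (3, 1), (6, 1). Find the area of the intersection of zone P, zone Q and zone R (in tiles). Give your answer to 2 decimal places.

2.28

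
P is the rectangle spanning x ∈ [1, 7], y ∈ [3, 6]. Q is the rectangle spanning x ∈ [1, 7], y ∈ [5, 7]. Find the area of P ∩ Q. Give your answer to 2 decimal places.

6.00

|P∩Q|: x∈[1,7], y∈[5,6] → 6·1 = 6.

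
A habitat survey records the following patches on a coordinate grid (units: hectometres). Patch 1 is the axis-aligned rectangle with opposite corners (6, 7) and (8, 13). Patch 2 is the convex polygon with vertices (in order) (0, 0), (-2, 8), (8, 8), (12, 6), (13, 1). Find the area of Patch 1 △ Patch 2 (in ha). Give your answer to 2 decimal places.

105.00

|Patch 1| = 12, |Patch 2| = 97, |Patch 1∩Patch 2| = 2.
|Patch 1 △ Patch 2| = |Patch 1| + |Patch 2| − 2·|Patch 1∩Patch 2| = 12 + 97 − 4 = 105.00.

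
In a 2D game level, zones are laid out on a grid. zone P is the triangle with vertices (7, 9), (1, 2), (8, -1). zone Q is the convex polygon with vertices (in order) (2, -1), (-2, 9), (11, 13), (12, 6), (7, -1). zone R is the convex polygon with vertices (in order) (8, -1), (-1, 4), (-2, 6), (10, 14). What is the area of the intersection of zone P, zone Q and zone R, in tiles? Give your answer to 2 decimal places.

The intersection is the polygon with vertices (7,9), (7.877,0.228), (7.284,-0.602), (1.516,2.602).
By the shoelace formula its area is 30.20.

30.20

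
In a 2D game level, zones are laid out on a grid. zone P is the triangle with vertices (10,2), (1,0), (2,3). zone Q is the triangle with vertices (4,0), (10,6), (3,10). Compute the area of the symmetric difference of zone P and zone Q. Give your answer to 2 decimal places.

|zone P| = 12.5, |zone Q| = 33, |zone P∩zone Q| = 3.4366.
|zone P △ zone Q| = |zone P| + |zone Q| − 2·|zone P∩zone Q| = 12.5 + 33 − 6.8731 = 38.63.

38.63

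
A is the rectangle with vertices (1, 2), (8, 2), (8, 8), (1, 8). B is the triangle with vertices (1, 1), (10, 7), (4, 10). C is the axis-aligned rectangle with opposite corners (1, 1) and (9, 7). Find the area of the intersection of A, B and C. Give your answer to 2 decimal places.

The intersection is the polygon with vertices (2.5,2), (1.333,2), (3,7), (8,7), (8,5.667).
By the shoelace formula its area is 19.08.

19.08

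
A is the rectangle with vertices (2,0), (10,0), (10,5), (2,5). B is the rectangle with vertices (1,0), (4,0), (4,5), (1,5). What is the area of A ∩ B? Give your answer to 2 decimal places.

10.00

|A∩B|: x∈[2,4], y∈[0,5] → 2·5 = 10.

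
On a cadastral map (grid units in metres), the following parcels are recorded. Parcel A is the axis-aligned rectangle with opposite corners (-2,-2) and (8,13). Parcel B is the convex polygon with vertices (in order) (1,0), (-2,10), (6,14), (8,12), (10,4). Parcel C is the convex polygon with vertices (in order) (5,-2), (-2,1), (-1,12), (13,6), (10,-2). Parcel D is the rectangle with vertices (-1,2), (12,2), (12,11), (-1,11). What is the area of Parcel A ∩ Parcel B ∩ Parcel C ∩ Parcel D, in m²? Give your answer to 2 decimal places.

66.57

The intersection is the polygon with vertices (-1,6.667), (-1,10.5), (0,11), (1.333,11), (8,8.143), (8,3.111), (5.5,2), (0.4,2).
By the shoelace formula its area is 66.57.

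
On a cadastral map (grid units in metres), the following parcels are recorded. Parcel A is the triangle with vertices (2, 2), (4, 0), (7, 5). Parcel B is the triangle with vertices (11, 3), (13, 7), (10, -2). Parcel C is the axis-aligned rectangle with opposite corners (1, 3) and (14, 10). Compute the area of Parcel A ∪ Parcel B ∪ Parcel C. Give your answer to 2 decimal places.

By inclusion–exclusion:
Individual areas: |Parcel A| = 8, |Parcel B| = 3, |Parcel C| = 91.
|Parcel A∩Parcel B| = 0.
|Parcel A∩Parcel C| = 2.1333.
|Parcel B∩Parcel C| = 1.3333.
|Parcel A∩Parcel B∩Parcel C| = 0.
|Parcel A ∪ Parcel B ∪ Parcel C| = 102 − 3.4667 + 0 = 98.53.

98.53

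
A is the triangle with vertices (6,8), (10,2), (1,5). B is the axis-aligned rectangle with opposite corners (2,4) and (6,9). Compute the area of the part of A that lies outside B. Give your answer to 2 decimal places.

|A| = 21, |A∩B| = 10.5333.
|A ∖ B| = |A| − |A∩B| = 21 − 10.5333 = 10.47.

10.47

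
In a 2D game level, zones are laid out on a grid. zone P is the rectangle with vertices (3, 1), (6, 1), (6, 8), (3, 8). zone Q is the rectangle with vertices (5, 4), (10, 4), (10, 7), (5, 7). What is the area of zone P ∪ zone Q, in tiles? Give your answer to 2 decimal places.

By inclusion–exclusion:
Individual areas: |zone P| = 21, |zone Q| = 15.
|zone P∩zone Q|: x∈[5,6], y∈[4,7] → 1·3 = 3.
|zone P ∪ zone Q| = 36 − 3 = 33.00.

33.00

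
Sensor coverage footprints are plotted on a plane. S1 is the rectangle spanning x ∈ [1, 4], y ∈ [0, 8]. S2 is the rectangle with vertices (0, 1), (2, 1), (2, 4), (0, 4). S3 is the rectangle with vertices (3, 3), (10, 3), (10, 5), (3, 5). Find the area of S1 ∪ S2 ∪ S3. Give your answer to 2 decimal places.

By inclusion–exclusion:
Individual areas: |S1| = 24, |S2| = 6, |S3| = 14.
|S1∩S2|: x∈[1,2], y∈[1,4] → 1·3 = 3.
|S1∩S3|: x∈[3,4], y∈[3,5] → 1·2 = 2.
|S2∩S3| = 0 (no overlap).
|S1∩S2∩S3| = 0.
|S1 ∪ S2 ∪ S3| = 44 − 5 + 0 = 39.00.

39.00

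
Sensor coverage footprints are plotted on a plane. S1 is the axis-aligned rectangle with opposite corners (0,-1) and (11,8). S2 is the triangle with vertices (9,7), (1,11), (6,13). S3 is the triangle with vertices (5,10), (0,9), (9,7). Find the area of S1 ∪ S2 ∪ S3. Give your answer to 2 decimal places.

By inclusion–exclusion:
Individual areas: |S1| = 99, |S2| = 18, |S3| = 9.5.
|S1∩S2| = 0.75.
|S1∩S3| = 1.5833.
|S2∩S3| = 2.7143.
|S1∩S2∩S3| = 0.3333.
|S1 ∪ S2 ∪ S3| = 126.5 − 5.0476 + 0.3333 = 121.79.

121.79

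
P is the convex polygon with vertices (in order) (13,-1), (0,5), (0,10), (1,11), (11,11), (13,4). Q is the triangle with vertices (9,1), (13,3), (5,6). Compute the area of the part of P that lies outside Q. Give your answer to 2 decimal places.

|P| = 109.5, |P∩Q| = 14.
|P ∖ Q| = |P| − |P∩Q| = 109.5 − 14 = 95.50.

95.50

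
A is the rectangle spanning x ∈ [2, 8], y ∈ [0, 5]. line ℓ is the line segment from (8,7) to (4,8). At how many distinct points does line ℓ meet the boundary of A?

0

The segment lies entirely outside A and never meets its boundary.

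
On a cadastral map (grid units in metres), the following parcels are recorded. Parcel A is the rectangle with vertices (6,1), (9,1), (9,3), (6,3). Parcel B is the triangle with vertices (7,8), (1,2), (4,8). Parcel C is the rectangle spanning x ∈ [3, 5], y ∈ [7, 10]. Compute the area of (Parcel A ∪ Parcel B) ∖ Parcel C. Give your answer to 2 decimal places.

13.75

|Parcel A ∪ Parcel B| = 15.
|(Parcel A ∪ Parcel B) ∩ Parcel C| = 1.25.
|(Parcel A ∪ Parcel B) ∖ Parcel C| = 15 − 1.25 = 13.75.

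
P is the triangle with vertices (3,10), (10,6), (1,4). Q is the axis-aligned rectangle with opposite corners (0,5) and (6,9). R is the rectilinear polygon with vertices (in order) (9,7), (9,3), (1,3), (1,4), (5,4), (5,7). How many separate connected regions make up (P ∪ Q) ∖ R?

2

(P ∪ Q) ∖ R splits into 2 disjoint pieces (area 26.5437, area 0.3968).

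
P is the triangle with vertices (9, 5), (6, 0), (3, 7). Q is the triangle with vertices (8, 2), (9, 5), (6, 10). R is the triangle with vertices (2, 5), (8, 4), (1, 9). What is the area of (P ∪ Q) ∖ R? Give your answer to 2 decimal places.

17.31

|P ∪ Q| = 22.6417.
|(P ∪ Q) ∩ R| = 5.3333.
|(P ∪ Q) ∖ R| = 22.6417 − 5.3333 = 17.31.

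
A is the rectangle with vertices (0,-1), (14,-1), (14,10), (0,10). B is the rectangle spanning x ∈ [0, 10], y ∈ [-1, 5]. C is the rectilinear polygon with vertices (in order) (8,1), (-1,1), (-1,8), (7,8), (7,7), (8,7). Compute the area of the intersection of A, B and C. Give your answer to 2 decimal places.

32.00

The intersection is the polygon with vertices (8,5), (8,1), (0,1), (0,5).
By the shoelace formula its area is 32.00.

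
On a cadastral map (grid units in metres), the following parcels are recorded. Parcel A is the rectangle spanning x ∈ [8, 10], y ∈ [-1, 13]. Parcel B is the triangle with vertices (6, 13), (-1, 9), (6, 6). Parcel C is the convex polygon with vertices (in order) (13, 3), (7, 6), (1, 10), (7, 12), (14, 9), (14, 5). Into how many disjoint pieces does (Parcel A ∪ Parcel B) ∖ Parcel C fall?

(Parcel A ∪ Parcel B) ∖ Parcel C splits into 3 disjoint pieces (area 12, area 3.7143, area 12).

3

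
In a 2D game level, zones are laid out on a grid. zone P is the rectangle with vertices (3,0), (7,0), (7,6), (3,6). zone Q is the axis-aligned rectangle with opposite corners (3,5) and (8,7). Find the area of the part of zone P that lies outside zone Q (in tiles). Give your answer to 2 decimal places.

20.00

|zone P∩zone Q|: x∈[3,7], y∈[5,6] → 4·1 = 4.
|zone P| = 24.
|zone P ∖ zone Q| = |zone P| − |zone P∩zone Q| = 24 − 4 = 20.00.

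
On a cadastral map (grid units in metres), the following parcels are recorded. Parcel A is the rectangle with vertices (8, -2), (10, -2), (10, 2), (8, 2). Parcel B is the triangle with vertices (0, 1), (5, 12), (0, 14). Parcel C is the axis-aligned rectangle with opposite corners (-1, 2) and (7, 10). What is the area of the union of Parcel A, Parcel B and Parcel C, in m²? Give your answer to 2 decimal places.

By inclusion–exclusion:
Individual areas: |Parcel A| = 8, |Parcel B| = 32.5, |Parcel C| = 64.
|Parcel A∩Parcel B| = 0.
|Parcel A∩Parcel C| = 0 (no overlap).
|Parcel B∩Parcel C| = 18.1818.
|Parcel A∩Parcel B∩Parcel C| = 0.
|Parcel A ∪ Parcel B ∪ Parcel C| = 104.5 − 18.1818 + 0 = 86.32.

86.32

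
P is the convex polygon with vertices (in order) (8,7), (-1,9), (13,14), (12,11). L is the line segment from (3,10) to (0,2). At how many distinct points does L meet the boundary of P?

1

The segment meets the boundary at (2.346,8.256).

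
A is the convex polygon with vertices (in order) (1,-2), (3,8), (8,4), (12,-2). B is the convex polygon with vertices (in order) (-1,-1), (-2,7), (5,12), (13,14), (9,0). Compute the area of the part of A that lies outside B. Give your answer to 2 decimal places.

18.78

|A| = 62, |A∩B| = 43.2219.
|A ∖ B| = |A| − |A∩B| = 62 − 43.2219 = 18.78.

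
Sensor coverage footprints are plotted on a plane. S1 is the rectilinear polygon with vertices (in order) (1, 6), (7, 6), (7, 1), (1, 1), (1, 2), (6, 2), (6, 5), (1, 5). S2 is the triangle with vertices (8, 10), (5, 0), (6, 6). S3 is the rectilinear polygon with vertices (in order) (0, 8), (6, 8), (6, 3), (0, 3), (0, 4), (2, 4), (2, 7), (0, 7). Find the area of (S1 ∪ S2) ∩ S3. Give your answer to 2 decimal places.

|S1 ∪ S2| = 17.65.
|(S1 ∪ S2) ∩ S3| = 4.65.

4.65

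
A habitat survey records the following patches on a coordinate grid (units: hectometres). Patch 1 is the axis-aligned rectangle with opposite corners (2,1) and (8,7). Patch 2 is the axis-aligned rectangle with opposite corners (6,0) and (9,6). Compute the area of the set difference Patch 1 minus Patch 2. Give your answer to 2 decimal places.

26.00

|Patch 1∩Patch 2|: x∈[6,8], y∈[1,6] → 2·5 = 10.
|Patch 1| = 36.
|Patch 1 ∖ Patch 2| = |Patch 1| − |Patch 1∩Patch 2| = 36 − 10 = 26.00.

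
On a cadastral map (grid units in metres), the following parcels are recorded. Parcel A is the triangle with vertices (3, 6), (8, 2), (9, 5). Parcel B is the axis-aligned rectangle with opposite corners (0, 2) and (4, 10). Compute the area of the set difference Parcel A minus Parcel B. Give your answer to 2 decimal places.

|Parcel A| = 9.5, |Parcel A∩Parcel B| = 0.3167.
|Parcel A ∖ Parcel B| = |Parcel A| − |Parcel A∩Parcel B| = 9.5 − 0.3167 = 9.18.

9.18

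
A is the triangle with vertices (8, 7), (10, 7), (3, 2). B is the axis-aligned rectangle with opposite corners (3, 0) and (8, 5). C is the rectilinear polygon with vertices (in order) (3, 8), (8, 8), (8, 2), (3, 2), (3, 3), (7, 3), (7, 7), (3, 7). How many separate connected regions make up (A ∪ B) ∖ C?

3

(A ∪ B) ∖ C splits into 3 disjoint pieces (area 1.4286, area 10, area 8.5).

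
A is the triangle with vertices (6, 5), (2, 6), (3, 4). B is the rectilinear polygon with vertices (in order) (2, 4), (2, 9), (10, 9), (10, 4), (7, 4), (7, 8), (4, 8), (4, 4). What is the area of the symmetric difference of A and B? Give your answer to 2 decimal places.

|A| = 3.5, |B| = 28, |A∩B| = 2.3333.
|A △ B| = |A| + |B| − 2·|A∩B| = 3.5 + 28 − 4.6667 = 26.83.

26.83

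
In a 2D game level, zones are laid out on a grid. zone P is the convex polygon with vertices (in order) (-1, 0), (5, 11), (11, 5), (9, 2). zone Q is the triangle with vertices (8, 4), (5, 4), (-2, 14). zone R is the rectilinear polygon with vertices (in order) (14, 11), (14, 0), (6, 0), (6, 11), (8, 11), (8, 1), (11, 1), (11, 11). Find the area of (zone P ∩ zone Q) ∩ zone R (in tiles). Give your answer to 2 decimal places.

2.00

The region (zone P ∩ zone Q) ∩ zone R is the polygon with vertices (8,4), (6,4), (6,6).
By the shoelace formula its area is 2.00.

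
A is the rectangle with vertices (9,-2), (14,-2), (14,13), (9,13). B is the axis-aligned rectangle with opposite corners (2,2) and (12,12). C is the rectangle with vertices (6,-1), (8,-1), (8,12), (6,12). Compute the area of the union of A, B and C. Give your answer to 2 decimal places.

By inclusion–exclusion:
Individual areas: |A| = 75, |B| = 100, |C| = 26.
|A∩B|: x∈[9,12], y∈[2,12] → 3·10 = 30.
|A∩C| = 0 (no overlap).
|B∩C|: x∈[6,8], y∈[2,12] → 2·10 = 20.
|A∩B∩C| = 0.
|A ∪ B ∪ C| = 201 − 50 + 0 = 151.00.

151.00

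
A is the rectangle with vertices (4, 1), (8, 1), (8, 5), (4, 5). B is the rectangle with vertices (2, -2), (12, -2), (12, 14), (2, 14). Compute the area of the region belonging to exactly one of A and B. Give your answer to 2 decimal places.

|A∩B|: x∈[4,8], y∈[1,5] → 4·4 = 16.
|A △ B| = |A| + |B| − 2·|A∩B| = 16 + 160 − 32 = 144.00.

144.00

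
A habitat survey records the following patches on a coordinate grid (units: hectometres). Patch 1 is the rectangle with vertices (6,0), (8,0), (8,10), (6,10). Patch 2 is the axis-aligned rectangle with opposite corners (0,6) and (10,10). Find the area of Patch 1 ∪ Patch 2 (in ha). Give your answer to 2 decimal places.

By inclusion–exclusion:
Individual areas: |Patch 1| = 20, |Patch 2| = 40.
|Patch 1∩Patch 2|: x∈[6,8], y∈[6,10] → 2·4 = 8.
|Patch 1 ∪ Patch 2| = 60 − 8 = 52.00.

52.00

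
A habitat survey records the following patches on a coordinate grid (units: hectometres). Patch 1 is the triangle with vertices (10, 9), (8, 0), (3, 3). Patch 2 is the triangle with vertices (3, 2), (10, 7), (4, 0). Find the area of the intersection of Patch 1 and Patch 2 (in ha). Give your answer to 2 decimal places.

The intersection is the polygon with vertices (9.4,6.3), (5.359,1.585), (3.761,2.543), (9.472,6.623).
By the shoelace formula its area is 6.48.

6.48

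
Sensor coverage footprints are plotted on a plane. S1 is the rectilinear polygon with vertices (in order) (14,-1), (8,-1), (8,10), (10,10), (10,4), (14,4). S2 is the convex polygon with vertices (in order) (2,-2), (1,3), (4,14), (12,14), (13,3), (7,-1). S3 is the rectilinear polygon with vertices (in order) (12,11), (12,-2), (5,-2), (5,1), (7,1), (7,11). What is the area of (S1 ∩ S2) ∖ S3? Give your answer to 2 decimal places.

1.29

|S1 ∩ S2| = 25.2879.
|(S1 ∩ S2) ∩ S3| = 24.
|(S1 ∩ S2) ∖ S3| = 25.2879 − 24 = 1.29.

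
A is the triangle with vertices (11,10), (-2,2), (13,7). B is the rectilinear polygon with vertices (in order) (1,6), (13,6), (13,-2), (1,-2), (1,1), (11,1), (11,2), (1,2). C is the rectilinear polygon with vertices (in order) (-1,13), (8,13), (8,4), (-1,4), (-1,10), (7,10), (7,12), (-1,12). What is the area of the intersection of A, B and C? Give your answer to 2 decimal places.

7.58

The intersection is the polygon with vertices (8,6), (8,5.333), (4,4), (1.25,4), (4.5,6).
By the shoelace formula its area is 7.58.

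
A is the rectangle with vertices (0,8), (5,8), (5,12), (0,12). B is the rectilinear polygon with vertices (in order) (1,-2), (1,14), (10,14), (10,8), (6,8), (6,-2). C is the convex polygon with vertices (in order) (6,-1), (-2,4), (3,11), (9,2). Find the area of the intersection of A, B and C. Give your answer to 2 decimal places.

6.20

The intersection is the polygon with vertices (1,8), (1,8.2), (3,11), (5,8).
By the shoelace formula its area is 6.20.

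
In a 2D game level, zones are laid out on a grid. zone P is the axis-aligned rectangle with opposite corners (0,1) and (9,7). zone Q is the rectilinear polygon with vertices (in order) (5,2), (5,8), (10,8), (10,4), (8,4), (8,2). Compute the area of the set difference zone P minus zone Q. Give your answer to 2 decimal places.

|zone P| = 54, |zone P∩zone Q| = 18.
|zone P ∖ zone Q| = |zone P| − |zone P∩zone Q| = 54 − 18 = 36.00.

36.00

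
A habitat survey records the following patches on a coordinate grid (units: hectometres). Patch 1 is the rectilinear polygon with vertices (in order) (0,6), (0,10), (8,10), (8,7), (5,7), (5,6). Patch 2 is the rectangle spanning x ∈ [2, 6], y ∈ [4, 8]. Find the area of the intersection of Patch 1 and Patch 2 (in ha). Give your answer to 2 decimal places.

The intersection is the polygon with vertices (5,7), (5,6), (2,6), (2,8), (6,8), (6,7).
By the shoelace formula its area is 7.00.

7.00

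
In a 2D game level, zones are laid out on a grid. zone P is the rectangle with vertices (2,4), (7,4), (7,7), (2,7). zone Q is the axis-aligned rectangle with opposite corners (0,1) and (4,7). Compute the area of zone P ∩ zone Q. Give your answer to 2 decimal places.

6.00

|zone P∩zone Q|: x∈[2,4], y∈[4,7] → 2·3 = 6.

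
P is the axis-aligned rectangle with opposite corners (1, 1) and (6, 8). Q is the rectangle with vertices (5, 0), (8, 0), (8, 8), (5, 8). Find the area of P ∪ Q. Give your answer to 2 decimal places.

By inclusion–exclusion:
Individual areas: |P| = 35, |Q| = 24.
|P∩Q|: x∈[5,6], y∈[1,8] → 1·7 = 7.
|P ∪ Q| = 59 − 7 = 52.00.

52.00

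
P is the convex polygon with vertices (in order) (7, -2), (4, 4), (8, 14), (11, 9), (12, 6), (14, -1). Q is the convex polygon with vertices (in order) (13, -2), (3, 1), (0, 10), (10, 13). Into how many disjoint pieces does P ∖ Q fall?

P ∖ Q splits into 3 disjoint pieces (area 4.611, area 1.2327, area 7.65).

3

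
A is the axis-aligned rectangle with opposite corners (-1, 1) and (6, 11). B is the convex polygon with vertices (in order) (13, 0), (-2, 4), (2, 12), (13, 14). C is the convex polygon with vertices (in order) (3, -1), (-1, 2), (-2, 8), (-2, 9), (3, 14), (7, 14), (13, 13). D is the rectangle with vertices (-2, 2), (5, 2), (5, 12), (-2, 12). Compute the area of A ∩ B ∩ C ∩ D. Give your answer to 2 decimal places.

42.15

The intersection is the polygon with vertices (-1,3.733), (-1,6), (1.5,11), (5,11), (5,2.133).
By the shoelace formula its area is 42.15.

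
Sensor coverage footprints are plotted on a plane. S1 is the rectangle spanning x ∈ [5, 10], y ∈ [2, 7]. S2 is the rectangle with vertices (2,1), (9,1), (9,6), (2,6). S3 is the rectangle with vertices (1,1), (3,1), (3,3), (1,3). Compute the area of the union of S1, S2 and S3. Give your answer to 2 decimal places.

By inclusion–exclusion:
Individual areas: |S1| = 25, |S2| = 35, |S3| = 4.
|S1∩S2|: x∈[5,9], y∈[2,6] → 4·4 = 16.
|S1∩S3| = 0 (no overlap).
|S2∩S3|: x∈[2,3], y∈[1,3] → 1·2 = 2.
|S1∩S2∩S3| = 0.
|S1 ∪ S2 ∪ S3| = 64 − 18 + 0 = 46.00.

46.00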